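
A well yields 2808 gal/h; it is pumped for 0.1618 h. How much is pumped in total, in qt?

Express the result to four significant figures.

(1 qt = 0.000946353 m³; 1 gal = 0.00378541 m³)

1817 qt

2808 gal/h → 0.00295262 m³/s
0.1618 h → 582.48 s
V = Q × t = 0.00295262 × 582.48 = 1.71984 m³
In qt: 1.71984 / 0.000946353 = 1817.33 qt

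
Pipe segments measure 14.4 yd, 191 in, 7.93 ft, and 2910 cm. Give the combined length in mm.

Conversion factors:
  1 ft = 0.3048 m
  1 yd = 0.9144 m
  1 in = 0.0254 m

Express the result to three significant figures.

14.4 yd × 0.9144 = 13.1674 m
191 in × 0.0254 = 4.8514 m
7.93 ft × 0.3048 = 2.41706 m
2910 cm × 0.01 = 29.1 m
Total: 13.1674 + 4.8514 + 2.41706 + 29.1 = 49.5359 m
In mm: 49.5359 / 0.001 = 49535.9 mm

4.95×10⁴ mm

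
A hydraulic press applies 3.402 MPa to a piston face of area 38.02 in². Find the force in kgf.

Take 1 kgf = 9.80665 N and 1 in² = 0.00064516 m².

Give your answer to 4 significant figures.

3.402 MPa × 1000000 → 3.402×10⁶ Pa
38.02 in² × 0.00064516 → 0.024529 m²
F = P × A = 3.402×10⁶ Pa × 0.024529 m² = 83447.7 N
83447.7 N ÷ (9.80665 N/kgf) = 8509.3 kgf

8509 kgf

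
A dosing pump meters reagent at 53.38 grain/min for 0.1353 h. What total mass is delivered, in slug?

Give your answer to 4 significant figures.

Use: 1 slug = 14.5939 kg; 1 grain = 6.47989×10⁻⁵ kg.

53.38 grain/min → 5.76494×10⁻⁵ kg/s
0.1353 h → 487.08 s
m = ṁ × t = 5.76494×10⁻⁵ × 487.08 = 0.0280799 kg
In slug: 0.0280799 / 14.5939 = 0.00192408 slug

0.001924 slug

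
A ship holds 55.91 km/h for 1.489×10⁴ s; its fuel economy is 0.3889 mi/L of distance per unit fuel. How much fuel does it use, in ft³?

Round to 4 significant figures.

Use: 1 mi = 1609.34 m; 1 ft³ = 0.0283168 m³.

13.05 ft³

55.91 km/h → 15.5306 m/s
d = v × t = 15.5306 × 14890 = 231251 m
0.3889 mi/L → 625872 m/m³
V = d / (distance per unit fuel) = 231251 / 625872 = 0.369486 m³
In ft³: 0.369486 / 0.0283168 = 13.0483 ft³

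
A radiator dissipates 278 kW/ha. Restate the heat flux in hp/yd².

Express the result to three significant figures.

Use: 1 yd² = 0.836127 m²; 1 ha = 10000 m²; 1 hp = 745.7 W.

278 kW/ha × 1000 W/kW ÷ 10000 m²/ha = 27.8 W/m²
27.8 W/m² ÷ 745.7 W/hp × 0.836127 m²/yd² = 0.0311712 hp/yd²

0.0312 hp/yd²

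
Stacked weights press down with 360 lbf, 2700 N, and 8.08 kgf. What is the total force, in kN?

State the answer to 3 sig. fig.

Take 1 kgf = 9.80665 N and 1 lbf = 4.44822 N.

360 lbf × 4.44822 → 1601.36 N
2700 N (already N)
8.08 kgf × 9.80665 → 79.2377 N
Total: 1601.36 + 2700 + 79.2377 = 4380.6 N
In kN: 4380.6 / 1000 = 4.3806 kN

4.38 kN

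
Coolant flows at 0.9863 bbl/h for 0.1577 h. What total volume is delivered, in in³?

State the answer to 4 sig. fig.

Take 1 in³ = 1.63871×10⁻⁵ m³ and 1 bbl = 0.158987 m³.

1509 in³

0.9863 bbl/h → 4.3558×10⁻⁵ m³/s
0.1577 h → 567.72 s
V = Q × t = 4.3558×10⁻⁵ × 567.72 = 0.0247287 m³
In in³: 0.0247287 / 1.63871×10⁻⁵ = 1509.03 in³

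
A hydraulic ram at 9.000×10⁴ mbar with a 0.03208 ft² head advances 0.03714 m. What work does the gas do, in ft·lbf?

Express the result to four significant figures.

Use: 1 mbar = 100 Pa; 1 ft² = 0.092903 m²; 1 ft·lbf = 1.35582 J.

9.000×10⁴ mbar → 9×10⁶ Pa
0.03208 ft² → 0.00298033 m²
F = P × A = 9×10⁶ × 0.00298033 = 26823 N
W = F × d = 26823 × 0.03714 = 996.206 J
In ft·lbf: 996.206 / 1.35582 = 734.763 ft·lbf

734.8 ft·lbf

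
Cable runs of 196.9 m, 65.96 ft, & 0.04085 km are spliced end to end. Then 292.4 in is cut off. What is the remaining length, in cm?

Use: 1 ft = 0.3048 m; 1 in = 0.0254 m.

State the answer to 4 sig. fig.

196.9 m (already m)
65.96 ft × 0.3048 = 20.1046 m
0.04085 km × 1000 = 40.85 m
292.4 in × 0.0254 = 7.42696 m
Sum: 196.9 + 20.1046 + 40.85 − 7.42696 = 250.428 m
In cm: 250.428 / 0.01 = 25042.8 cm

2.504×10⁴ cm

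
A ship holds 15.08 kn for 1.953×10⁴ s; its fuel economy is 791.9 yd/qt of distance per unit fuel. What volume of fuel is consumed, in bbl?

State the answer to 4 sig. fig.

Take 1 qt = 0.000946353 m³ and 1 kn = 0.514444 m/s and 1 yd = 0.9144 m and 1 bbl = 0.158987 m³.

1.245 bbl

15.08 kn → 7.75782 m/s
d = v × t = 7.75782 × 19530 = 151510 m
791.9 yd/qt → 765162 m/m³
V = d / (distance per unit fuel) = 151510 / 765162 = 0.19801 m³
In bbl: 0.19801 / 0.158987 = 1.24545 bbl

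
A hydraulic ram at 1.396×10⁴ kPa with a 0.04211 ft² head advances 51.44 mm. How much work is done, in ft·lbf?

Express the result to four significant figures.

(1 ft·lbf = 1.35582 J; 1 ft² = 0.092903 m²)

1.396×10⁴ kPa → 1.396×10⁷ Pa
0.04211 ft² → 0.00391215 m²
F = P × A = 1.396×10⁷ × 0.00391215 = 54613.6 N
51.44 mm → 0.05144 m
W = F × d = 54613.6 × 0.05144 = 2809.32 J
In ft·lbf: 2809.32 / 1.35582 = 2072.04 ft·lbf

2072 ft·lbf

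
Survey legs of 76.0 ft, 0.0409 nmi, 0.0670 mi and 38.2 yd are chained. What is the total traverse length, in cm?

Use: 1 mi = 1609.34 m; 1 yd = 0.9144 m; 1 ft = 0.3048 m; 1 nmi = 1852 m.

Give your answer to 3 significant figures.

76.0 ft × 0.3048 → 23.1648 m
0.0409 nmi × 1852 → 75.7468 m
0.0670 mi × 1609.34 → 107.826 m
38.2 yd × 0.9144 → 34.9301 m
Combined: 23.1648 + 75.7468 + 107.826 + 34.9301 = 241.668 m
In cm: 241.668 / 0.01 = 24166.8 cm

2.42×10⁴ cm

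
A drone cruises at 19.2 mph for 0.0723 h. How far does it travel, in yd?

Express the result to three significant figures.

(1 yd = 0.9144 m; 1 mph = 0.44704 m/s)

2440 yd

19.2 mph × 0.44704 = 8.58317 m/s
0.0723 h × 3600 = 260.28 s
d = v × t = 8.58317 m/s × 260.28 s = 2234.03 m
2234.03 m ÷ (0.9144 m/yd) = 2443.16 yd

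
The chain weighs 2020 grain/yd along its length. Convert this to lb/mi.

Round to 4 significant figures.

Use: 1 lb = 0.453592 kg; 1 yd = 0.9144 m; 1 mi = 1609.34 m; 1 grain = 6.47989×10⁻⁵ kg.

507.9 lb/mi

2020 grain/yd × 6.47989×10⁻⁵ kg/grain ÷ 0.9144 m/yd = 0.143147 kg/m
0.143147 kg/m ÷ 0.453592 kg/lb × 1609.34 m/mi = 507.884 lb/mi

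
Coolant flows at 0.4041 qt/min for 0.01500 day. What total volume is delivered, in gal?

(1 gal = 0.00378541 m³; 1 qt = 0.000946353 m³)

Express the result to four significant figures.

0.4041 qt/min → 6.37369×10⁻⁶ m³/s
0.01500 day → 1296 s
V = Q × t = 6.37369×10⁻⁶ × 1296 = 0.0082603 m³
In gal: 0.0082603 / 0.00378541 = 2.18214 gal

2.182 gal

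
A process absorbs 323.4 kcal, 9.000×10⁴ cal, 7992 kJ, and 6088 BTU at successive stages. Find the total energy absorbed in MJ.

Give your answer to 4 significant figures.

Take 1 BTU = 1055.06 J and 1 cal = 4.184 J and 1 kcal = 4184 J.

16.14 MJ

323.4 kcal × 4184 = 1.35311×10⁶ J
9.000×10⁴ cal × 4.184 = 376560 J
7992 kJ × 1000 = 7.992×10⁶ J
6088 BTU × 1055.06 = 6.42321×10⁶ J
Sum: 1.35311×10⁶ + 376560 + 7.992×10⁶ + 6.42321×10⁶ = 1.61449×10⁷ J
In MJ: 1.61449×10⁷ / 1000000 = 16.1449 MJ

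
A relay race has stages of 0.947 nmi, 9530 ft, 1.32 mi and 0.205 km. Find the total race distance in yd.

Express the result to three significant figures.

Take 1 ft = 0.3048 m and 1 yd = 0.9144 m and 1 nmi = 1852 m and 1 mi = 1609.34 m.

0.947 nmi × 1852 = 1753.84 m
9530 ft × 0.3048 = 2904.74 m
1.32 mi × 1609.34 = 2124.33 m
0.205 km × 1000 = 205 m
Total: 1753.84 + 2904.74 + 2124.33 + 205 = 6987.91 m
In yd: 6987.91 / 0.9144 = 7642.07 yd

7640 yd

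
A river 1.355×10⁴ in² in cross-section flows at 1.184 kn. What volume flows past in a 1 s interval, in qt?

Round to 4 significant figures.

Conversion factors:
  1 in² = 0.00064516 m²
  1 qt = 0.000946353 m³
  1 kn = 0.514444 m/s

5627 qt

1.184 kn × 0.514444 = 0.609102 m/s
1.355×10⁴ in² × 0.00064516 = 8.74192 m²
V = v × A × t = 0.609102 m/s × 8.74192 m² × 1 s = 5.32472 m³
5.32472 m³ ÷ (0.000946353 m³/qt) = 5626.57 qt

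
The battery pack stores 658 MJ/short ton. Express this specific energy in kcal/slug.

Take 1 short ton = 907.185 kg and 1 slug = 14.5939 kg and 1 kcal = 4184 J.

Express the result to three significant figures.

2530 kcal/slug

658 MJ/short ton × 1000000 J/MJ ÷ 907.185 kg/short ton = 725321 J/kg
725321 J/kg ÷ 4184 J/kcal × 14.5939 kg/slug = 2529.94 kcal/slug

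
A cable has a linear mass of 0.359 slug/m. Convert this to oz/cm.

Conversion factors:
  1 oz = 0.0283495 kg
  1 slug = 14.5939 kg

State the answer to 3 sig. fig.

0.359 slug/m × 14.5939 kg/slug = 5.23921 kg/m
5.23921 kg/m ÷ 0.0283495 kg/oz × 0.01 m/cm = 1.84808 oz/cm

1.85 oz/cm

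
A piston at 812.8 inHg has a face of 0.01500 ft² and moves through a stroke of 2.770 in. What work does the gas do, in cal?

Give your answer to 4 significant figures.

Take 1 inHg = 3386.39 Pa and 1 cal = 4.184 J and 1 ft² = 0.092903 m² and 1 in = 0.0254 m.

812.8 inHg → 2.75246×10⁶ Pa
0.01500 ft² → 0.00139354 m²
F = P × A = 2.75246×10⁶ × 0.00139354 = 3835.66 N
2.770 in → 0.070358 m
W = F × d = 3835.66 × 0.070358 = 269.869 J
In cal: 269.869 / 4.184 = 64.5002 cal

64.50 cal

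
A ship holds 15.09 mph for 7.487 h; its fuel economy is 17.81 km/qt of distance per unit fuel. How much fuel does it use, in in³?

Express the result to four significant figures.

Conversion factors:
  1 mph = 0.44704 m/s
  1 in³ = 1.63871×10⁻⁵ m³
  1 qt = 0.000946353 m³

589.6 in³

15.09 mph → 6.74583 m/s
7.487 h → 26953.2 s
d = v × t = 6.74583 × 26953.2 = 181822 m
17.81 km/qt → 1.88196×10⁷ m/m³
V = d / (distance per unit fuel) = 181822 / 1.88196×10⁷ = 0.00966131 m³
In in³: 0.00966131 / 1.63871×10⁻⁵ = 589.568 in³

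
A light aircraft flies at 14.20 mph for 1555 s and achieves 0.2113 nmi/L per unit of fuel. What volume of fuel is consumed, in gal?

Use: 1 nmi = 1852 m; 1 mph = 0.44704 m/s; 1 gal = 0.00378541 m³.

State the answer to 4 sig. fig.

14.20 mph → 6.34797 m/s
d = v × t = 6.34797 × 1555 = 9871.09 m
0.2113 nmi/L → 391328 m/m³
V = d / (distance per unit fuel) = 9871.09 / 391328 = 0.0252246 m³
In gal: 0.0252246 / 0.00378541 = 6.66364 gal

6.664 gal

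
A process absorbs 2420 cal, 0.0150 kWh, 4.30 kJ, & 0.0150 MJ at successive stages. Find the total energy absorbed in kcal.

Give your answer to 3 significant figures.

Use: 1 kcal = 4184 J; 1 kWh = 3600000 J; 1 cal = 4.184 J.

2420 cal × 4.184 = 10125.3 J
0.0150 kWh × 3600000 = 54000 J
4.30 kJ × 1000 = 4300 J
0.0150 MJ × 1000000 = 15000 J
Sum: 10125.3 + 54000 + 4300 + 15000 = 83425.3 J
In kcal: 83425.3 / 4184 = 19.9391 kcal

19.9 kcal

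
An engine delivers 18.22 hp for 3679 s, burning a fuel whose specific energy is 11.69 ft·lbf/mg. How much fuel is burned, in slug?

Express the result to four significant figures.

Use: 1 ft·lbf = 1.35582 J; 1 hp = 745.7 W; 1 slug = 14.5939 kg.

18.22 hp → 13586.7 W
E = P × t = 13586.7 × 3679 = 4.99855×10⁷ J
11.69 ft·lbf/mg → 1.58495×10⁷ J/kg
m = E / e_s = 4.99855×10⁷ / 1.58495×10⁷ = 3.15376 kg
In slug: 3.15376 / 14.5939 = 0.216101 slug

0.2161 slug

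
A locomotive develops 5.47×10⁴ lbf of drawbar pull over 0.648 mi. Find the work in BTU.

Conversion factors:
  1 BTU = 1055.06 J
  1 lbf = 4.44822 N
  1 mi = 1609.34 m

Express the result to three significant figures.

2.41×10⁵ BTU

5.47×10⁴ lbf × 4.44822 → 243318 N
0.648 mi × 1609.34 → 1042.85 m
W = F × d = 243318 N × 1042.85 m = 2.53744×10⁸ J
2.53744×10⁸ J ÷ (1055.06 J/BTU) = 240502 BTU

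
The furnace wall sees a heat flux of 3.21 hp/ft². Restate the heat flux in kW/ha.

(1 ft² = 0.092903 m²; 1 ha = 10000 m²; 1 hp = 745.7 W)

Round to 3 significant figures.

2.58×10⁵ kW/ha

3.21 hp/ft² × 745.7 W/hp ÷ 0.092903 m²/ft² = 25765.6 W/m²
25765.6 W/m² ÷ 1000 W/kW × 10000 m²/ha = 257656 kW/ha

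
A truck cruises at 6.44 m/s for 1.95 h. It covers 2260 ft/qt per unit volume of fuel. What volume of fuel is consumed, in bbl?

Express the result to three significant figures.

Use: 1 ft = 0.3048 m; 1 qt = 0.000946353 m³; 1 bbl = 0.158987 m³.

0.391 bbl

1.95 h → 7020 s
d = v × t = 6.44 × 7020 = 45208.8 m
2260 ft/qt → 727898 m/m³
V = d / (distance per unit fuel) = 45208.8 / 727898 = 0.0621087 m³
In bbl: 0.0621087 / 0.158987 = 0.390653 bbl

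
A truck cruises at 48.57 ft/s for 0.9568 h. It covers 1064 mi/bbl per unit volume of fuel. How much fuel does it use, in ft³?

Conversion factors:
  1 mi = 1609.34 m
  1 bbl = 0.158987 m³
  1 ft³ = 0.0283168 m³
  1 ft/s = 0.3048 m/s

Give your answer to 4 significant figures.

0.1672 ft³

48.57 ft/s → 14.8041 m/s
0.9568 h → 3444.48 s
d = v × t = 14.8041 × 3444.48 = 50992.4 m
1064 mi/bbl → 1.07703×10⁷ m/m³
V = d / (distance per unit fuel) = 50992.4 / 1.07703×10⁷ = 0.00473454 m³
In ft³: 0.00473454 / 0.0283168 = 0.167199 ft³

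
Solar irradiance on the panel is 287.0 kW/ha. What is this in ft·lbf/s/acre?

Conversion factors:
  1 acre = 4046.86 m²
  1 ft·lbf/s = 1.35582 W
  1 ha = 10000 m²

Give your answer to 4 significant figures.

287.0 kW/ha × 1000 W/kW ÷ 10000 m²/ha = 28.7 W/m²
28.7 W/m² ÷ 1.35582 W/ft·lbf/s × 4046.86 m²/acre = 85663.9 ft·lbf/s/acre

8.566×10⁴ ft·lbf/s/acre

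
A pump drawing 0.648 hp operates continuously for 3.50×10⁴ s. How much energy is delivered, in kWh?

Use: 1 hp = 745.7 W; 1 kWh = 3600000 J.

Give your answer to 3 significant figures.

4.70 kWh

0.648 hp × 745.7 = 483.214 W
E = P × t = 483.214 W × 35000 s = 1.69125×10⁷ J
1.69125×10⁷ J ÷ (3600000 J/kWh) = 4.69792 kWh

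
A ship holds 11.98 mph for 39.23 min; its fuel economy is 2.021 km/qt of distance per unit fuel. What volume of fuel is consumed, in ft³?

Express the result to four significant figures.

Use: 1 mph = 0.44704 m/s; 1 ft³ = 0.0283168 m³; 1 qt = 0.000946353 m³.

0.2085 ft³

11.98 mph → 5.35554 m/s
39.23 min → 2353.8 s
d = v × t = 5.35554 × 2353.8 = 12605.9 m
2.021 km/qt → 2.13557×10⁶ m/m³
V = d / (distance per unit fuel) = 12605.9 / 2.13557×10⁶ = 0.00590283 m³
In ft³: 0.00590283 / 0.0283168 = 0.208457 ft³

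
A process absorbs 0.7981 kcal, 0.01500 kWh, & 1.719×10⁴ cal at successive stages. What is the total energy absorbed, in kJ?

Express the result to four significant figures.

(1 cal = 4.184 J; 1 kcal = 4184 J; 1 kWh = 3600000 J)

129.3 kJ

0.7981 kcal × 4184 → 3339.25 J
0.01500 kWh × 3600000 → 54000 J
1.719×10⁴ cal × 4.184 → 71923 J
Sum: 3339.25 + 54000 + 71923 = 129262 J
In kJ: 129262 / 1000 = 129.262 kJ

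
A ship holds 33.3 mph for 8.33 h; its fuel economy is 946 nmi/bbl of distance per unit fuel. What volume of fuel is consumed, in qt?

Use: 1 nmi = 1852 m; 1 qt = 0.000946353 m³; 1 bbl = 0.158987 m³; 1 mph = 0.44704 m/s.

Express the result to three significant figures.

42.8 qt

33.3 mph → 14.8864 m/s
8.33 h → 29988 s
d = v × t = 14.8864 × 29988 = 446413 m
946 nmi/bbl → 1.10197×10⁷ m/m³
V = d / (distance per unit fuel) = 446413 / 1.10197×10⁷ = 0.0405104 m³
In qt: 0.0405104 / 0.000946353 = 42.8069 qt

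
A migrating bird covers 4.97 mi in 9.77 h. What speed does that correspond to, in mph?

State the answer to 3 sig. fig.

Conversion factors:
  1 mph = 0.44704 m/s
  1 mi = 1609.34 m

0.509 mph

4.97 mi × 1609.34 = 7998.42 m
9.77 h × 3600 = 35172 s
v = d / t = 7998.42 m / 35172 s = 0.227409 m/s
0.227409 m/s ÷ (0.44704 m/s/mph) = 0.508699 mph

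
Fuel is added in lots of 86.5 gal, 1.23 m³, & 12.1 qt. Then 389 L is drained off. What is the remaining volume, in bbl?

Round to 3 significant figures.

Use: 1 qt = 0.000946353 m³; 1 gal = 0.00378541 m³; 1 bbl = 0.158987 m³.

7.42 bbl

86.5 gal × 0.00378541 = 0.327438 m³
1.23 m³ (already m³)
12.1 qt × 0.000946353 = 0.0114509 m³
389 L × 0.001 = 0.389 m³
Sum: 0.327438 + 1.23 + 0.0114509 − 0.389 = 1.17989 m³
In bbl: 1.17989 / 0.158987 = 7.4213 bbl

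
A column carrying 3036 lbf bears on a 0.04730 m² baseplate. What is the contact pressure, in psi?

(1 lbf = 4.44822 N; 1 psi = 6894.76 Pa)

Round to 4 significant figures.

3036 lbf × 4.44822 = 13504.8 N
P = F / A = 13504.8 N / 0.0473 m² = 285514 Pa
285514 Pa ÷ (6894.76 Pa/psi) = 41.4103 psi

41.41 psi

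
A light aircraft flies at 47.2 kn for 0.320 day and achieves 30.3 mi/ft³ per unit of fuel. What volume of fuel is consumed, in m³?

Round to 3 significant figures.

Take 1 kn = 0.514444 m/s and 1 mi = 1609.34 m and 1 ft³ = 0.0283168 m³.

0.390 m³

47.2 kn → 24.2818 m/s
0.320 day → 27648 s
d = v × t = 24.2818 × 27648 = 671343 m
30.3 mi/ft³ → 1.72205×10⁶ m/m³
V = d / (distance per unit fuel) = 671343 / 1.72205×10⁶ = 0.389851 m³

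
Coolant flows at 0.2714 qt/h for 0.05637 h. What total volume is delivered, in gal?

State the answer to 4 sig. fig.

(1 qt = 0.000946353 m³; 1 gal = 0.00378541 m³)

0.003825 gal

0.2714 qt/h → 7.13445×10⁻⁸ m³/s
0.05637 h → 202.932 s
V = Q × t = 7.13445×10⁻⁸ × 202.932 = 1.44781×10⁻⁵ m³
In gal: 1.44781×10⁻⁵ / 0.00378541 = 0.00382471 gal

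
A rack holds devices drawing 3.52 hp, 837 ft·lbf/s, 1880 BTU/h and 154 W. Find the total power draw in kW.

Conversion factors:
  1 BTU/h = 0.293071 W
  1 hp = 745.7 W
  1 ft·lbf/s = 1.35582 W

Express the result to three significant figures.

4.46 kW

3.52 hp × 745.7 = 2624.86 W
837 ft·lbf/s × 1.35582 = 1134.82 W
1880 BTU/h × 0.293071 = 550.973 W
154 W (already W)
Combined: 2624.86 + 1134.82 + 550.973 + 154 = 4464.65 W
In kW: 4464.65 / 1000 = 4.46465 kW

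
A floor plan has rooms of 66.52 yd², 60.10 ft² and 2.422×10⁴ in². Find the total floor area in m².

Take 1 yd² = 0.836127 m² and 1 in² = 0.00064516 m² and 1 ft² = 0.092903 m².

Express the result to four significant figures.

76.83 m²

66.52 yd² × 0.836127 = 55.6192 m²
60.10 ft² × 0.092903 = 5.58347 m²
2.422×10⁴ in² × 0.00064516 = 15.6258 m²
Sum: 55.6192 + 5.58347 + 15.6258 = 76.8285 m²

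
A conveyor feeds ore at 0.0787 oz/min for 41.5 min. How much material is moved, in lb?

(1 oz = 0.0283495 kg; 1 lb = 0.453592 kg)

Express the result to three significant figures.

0.0787 oz/min → 3.71851×10⁻⁵ kg/s
41.5 min → 2490 s
m = ṁ × t = 3.71851×10⁻⁵ × 2490 = 0.0925909 kg
In lb: 0.0925909 / 0.453592 = 0.204128 lb

0.204 lb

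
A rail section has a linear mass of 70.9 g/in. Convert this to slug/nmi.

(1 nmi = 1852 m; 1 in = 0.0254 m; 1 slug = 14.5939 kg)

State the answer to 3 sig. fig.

70.9 g/in × 0.001 kg/g ÷ 0.0254 m/in = 2.79134 kg/m
2.79134 kg/m ÷ 14.5939 kg/slug × 1852 m/nmi = 354.228 slug/nmi

354 slug/nmi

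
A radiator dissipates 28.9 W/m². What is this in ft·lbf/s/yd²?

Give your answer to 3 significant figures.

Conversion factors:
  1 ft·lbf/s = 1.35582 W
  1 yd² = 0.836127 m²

28.9 W/m² is already 28.9 W/m²
28.9 W/m² ÷ 1.35582 W/ft·lbf/s × 0.836127 m²/yd² = 17.8225 ft·lbf/s/yd²

17.8 ft·lbf/s/yd²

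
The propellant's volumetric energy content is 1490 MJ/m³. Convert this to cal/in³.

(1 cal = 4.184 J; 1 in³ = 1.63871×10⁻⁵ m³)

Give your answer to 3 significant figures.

5840 cal/in³

1490 MJ/m³ × 1000000 J/MJ = 1.49×10⁹ J/m³
1.49×10⁹ J/m³ ÷ 4.184 J/cal × 1.63871×10⁻⁵ m³/in³ = 5835.75 cal/in³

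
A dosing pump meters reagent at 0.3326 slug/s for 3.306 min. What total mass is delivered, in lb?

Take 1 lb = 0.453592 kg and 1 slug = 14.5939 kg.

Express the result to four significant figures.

0.3326 slug/s → 4.85393 kg/s
3.306 min → 198.36 s
m = ṁ × t = 4.85393 × 198.36 = 962.826 kg
In lb: 962.826 / 0.453592 = 2122.67 lb

2123 lb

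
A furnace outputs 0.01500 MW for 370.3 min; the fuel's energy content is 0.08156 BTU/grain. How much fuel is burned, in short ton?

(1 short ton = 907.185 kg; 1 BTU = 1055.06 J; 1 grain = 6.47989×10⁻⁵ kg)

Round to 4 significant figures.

0.2766 short ton

0.01500 MW → 15000 W
370.3 min → 22218 s
E = P × t = 15000 × 22218 = 3.3327×10⁸ J
0.08156 BTU/grain → 1.32797×10⁶ J/kg
m = E / e_s = 3.3327×10⁸ / 1.32797×10⁶ = 250.962 kg
In short ton: 250.962 / 907.185 = 0.276638 short ton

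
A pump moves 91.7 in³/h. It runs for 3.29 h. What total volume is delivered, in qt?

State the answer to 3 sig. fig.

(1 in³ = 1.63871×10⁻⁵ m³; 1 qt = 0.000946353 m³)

5.22 qt

91.7 in³/h → 4.17416×10⁻⁷ m³/s
3.29 h → 11844 s
V = Q × t = 4.17416×10⁻⁷ × 11844 = 0.00494388 m³
In qt: 0.00494388 / 0.000946353 = 5.22414 qt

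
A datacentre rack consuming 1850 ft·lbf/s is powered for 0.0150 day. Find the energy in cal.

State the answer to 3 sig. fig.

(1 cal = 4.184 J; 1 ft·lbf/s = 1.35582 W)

1850 ft·lbf/s × 1.35582 → 2508.27 W
0.0150 day × 86400 → 1296 s
E = P × t = 2508.27 W × 1296 s = 3.25072×10⁶ J
3.25072×10⁶ J ÷ (4.184 J/cal) = 776941 cal

7.77×10⁵ cal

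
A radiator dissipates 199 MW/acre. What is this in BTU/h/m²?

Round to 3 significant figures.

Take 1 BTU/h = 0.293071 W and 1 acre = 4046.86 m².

1.68×10⁵ BTU/h/m²

199 MW/acre × 1000000 W/MW ÷ 4046.86 m²/acre = 49173.9 W/m²
49173.9 W/m² ÷ 0.293071 W/BTU/h = 167788 BTU/h/m²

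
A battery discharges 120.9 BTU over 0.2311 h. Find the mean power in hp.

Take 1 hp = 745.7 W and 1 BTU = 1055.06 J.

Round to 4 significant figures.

120.9 BTU × 1055.06 = 127557 J
0.2311 h × 3600 = 831.96 s
P = E / t = 127557 J / 831.96 s = 153.321 W
153.321 W ÷ (745.7 W/hp) = 0.205607 hp

0.2056 hp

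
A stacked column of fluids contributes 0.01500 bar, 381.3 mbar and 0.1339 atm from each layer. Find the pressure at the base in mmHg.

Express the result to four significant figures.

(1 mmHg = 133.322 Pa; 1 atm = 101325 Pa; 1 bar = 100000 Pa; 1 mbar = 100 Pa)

0.01500 bar × 100000 = 1500 Pa
381.3 mbar × 100 = 38130 Pa
0.1339 atm × 101325 = 13567.4 Pa
Sum: 1500 + 38130 + 13567.4 = 53197.4 Pa
In mmHg: 53197.4 / 133.322 = 399.014 mmHg

399.0 mmHg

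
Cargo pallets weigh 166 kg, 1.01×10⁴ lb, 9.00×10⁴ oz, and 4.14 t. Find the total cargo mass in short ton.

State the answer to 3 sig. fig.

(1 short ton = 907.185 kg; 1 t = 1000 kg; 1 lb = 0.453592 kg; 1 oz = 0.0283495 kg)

166 kg (already kg)
1.01×10⁴ lb × 0.453592 = 4581.28 kg
9.00×10⁴ oz × 0.0283495 = 2551.46 kg
4.14 t × 1000 = 4140 kg
Total: 166 + 4581.28 + 2551.46 + 4140 = 11438.7 kg
In short ton: 11438.7 / 907.185 = 12.609 short ton

12.6 short ton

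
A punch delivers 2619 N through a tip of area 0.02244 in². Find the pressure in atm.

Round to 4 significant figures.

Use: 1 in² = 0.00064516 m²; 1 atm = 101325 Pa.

0.02244 in² × 0.00064516 → 1.44774×10⁻⁵ m²
P = F / A = 2619 N / 1.44774×10⁻⁵ m² = 1.80903×10⁸ Pa
1.80903×10⁸ Pa ÷ (101325 Pa/atm) = 1785.37 atm

1785 atm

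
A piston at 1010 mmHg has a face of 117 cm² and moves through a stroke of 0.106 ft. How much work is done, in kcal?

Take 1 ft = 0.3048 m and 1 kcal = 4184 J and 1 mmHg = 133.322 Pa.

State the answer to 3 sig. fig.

1010 mmHg → 134655 Pa
117 cm² → 0.0117 m²
F = P × A = 134655 × 0.0117 = 1575.46 N
0.106 ft → 0.0323088 m
W = F × d = 1575.46 × 0.0323088 = 50.9012 J
In kcal: 50.9012 / 4184 = 0.0121657 kcal

0.0122 kcal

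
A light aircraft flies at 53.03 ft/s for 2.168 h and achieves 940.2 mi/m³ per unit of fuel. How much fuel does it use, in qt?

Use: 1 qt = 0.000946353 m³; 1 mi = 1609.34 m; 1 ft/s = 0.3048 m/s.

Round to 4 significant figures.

88.10 qt

53.03 ft/s → 16.1635 m/s
2.168 h → 7804.8 s
d = v × t = 16.1635 × 7804.8 = 126153 m
940.2 mi/m³ → 1.5131×10⁶ m/m³
V = d / (distance per unit fuel) = 126153 / 1.5131×10⁶ = 0.0833739 m³
In qt: 0.0833739 / 0.000946353 = 88.1002 qt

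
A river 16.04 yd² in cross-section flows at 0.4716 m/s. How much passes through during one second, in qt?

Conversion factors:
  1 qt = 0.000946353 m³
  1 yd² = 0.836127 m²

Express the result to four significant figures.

6683 qt

16.04 yd² × 0.836127 = 13.4115 m²
V = v × A × t = 0.4716 m/s × 13.4115 m² × 1 s = 6.32486 m³
6.32486 m³ ÷ (0.000946353 m³/qt) = 6683.4 qt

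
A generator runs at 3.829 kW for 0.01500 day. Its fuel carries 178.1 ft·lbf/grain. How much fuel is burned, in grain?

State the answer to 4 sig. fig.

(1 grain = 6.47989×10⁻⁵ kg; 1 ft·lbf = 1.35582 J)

3.829 kW → 3829 W
0.01500 day → 1296 s
E = P × t = 3829 × 1296 = 4.96238×10⁶ J
178.1 ft·lbf/grain → 3.72648×10⁶ J/kg
m = E / e_s = 4.96238×10⁶ / 3.72648×10⁶ = 1.33165 kg
In grain: 1.33165 / 6.47989×10⁻⁵ = 20550.5 grain

2.055×10⁴ grain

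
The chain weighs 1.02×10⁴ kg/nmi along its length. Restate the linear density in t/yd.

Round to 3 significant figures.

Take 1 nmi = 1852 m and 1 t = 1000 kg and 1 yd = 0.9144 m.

1.02×10⁴ kg/nmi ÷ 1852 m/nmi = 5.50756 kg/m
5.50756 kg/m ÷ 1000 kg/t × 0.9144 m/yd = 0.00503611 t/yd

0.00504 t/yd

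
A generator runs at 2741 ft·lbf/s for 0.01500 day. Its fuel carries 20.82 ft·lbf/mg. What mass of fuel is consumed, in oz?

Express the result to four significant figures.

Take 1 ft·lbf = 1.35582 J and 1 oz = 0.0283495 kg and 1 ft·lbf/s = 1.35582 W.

2741 ft·lbf/s → 3716.3 W
0.01500 day → 1296 s
E = P × t = 3716.3 × 1296 = 4.81632×10⁶ J
20.82 ft·lbf/mg → 2.82282×10⁷ J/kg
m = E / e_s = 4.81632×10⁶ / 2.82282×10⁷ = 0.170621 kg
In oz: 0.170621 / 0.0283495 = 6.01848 oz

6.018 oz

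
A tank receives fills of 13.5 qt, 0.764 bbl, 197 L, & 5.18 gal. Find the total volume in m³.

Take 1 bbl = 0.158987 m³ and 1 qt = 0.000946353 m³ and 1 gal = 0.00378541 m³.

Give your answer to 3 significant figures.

0.351 m³

13.5 qt × 0.000946353 = 0.0127758 m³
0.764 bbl × 0.158987 = 0.121466 m³
197 L × 0.001 = 0.197 m³
5.18 gal × 0.00378541 = 0.0196084 m³
Sum: 0.0127758 + 0.121466 + 0.197 + 0.0196084 = 0.35085 m³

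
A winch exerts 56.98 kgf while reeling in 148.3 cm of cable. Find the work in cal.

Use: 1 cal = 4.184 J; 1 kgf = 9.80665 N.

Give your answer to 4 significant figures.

198.1 cal

56.98 kgf × 9.80665 → 558.783 N
148.3 cm × 0.01 → 1.483 m
W = F × d = 558.783 N × 1.483 m = 828.675 J
828.675 J ÷ (4.184 J/cal) = 198.058 cal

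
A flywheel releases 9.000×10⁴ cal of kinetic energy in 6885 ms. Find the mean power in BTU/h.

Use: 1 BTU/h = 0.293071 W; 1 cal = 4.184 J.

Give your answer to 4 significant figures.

9.000×10⁴ cal × 4.184 → 376560 J
6885 ms × 0.001 → 6.885 s
P = E / t = 376560 J / 6.885 s = 54692.8 W
54692.8 W ÷ (0.293071 W/BTU/h) = 186620 BTU/h

1.866×10⁵ BTU/h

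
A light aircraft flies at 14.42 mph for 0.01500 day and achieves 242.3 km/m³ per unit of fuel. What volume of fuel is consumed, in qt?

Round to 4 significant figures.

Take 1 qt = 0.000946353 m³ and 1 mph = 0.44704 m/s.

14.42 mph → 6.44632 m/s
0.01500 day → 1296 s
d = v × t = 6.44632 × 1296 = 8354.43 m
242.3 km/m³ → 242300 m/m³
V = d / (distance per unit fuel) = 8354.43 / 242300 = 0.0344797 m³
In qt: 0.0344797 / 0.000946353 = 36.4343 qt

36.43 qt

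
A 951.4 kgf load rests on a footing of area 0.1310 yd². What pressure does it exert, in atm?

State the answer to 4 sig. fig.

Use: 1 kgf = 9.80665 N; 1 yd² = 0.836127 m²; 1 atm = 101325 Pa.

951.4 kgf × 9.80665 = 9330.05 N
0.1310 yd² × 0.836127 = 0.109533 m²
P = F / A = 9330.05 N / 0.109533 m² = 85180.3 Pa
85180.3 Pa ÷ (101325 Pa/atm) = 0.840664 atm

0.8407 atm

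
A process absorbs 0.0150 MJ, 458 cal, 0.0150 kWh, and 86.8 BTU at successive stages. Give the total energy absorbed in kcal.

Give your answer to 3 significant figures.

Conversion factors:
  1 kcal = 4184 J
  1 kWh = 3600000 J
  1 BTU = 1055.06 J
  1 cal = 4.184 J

0.0150 MJ × 1000000 = 15000 J
458 cal × 4.184 = 1916.27 J
0.0150 kWh × 3600000 = 54000 J
86.8 BTU × 1055.06 = 91579.2 J
Combined: 15000 + 1916.27 + 54000 + 91579.2 = 162495 J
In kcal: 162495 / 4184 = 38.8372 kcal

38.8 kcal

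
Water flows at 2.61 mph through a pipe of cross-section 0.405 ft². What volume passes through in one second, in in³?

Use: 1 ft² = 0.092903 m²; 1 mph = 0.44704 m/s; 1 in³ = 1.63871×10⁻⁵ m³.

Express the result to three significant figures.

2.61 mph × 0.44704 = 1.16677 m/s
0.405 ft² × 0.092903 = 0.0376257 m²
V = v × A × t = 1.16677 m/s × 0.0376257 m² × 1 s = 0.0439005 m³
0.0439005 m³ ÷ (1.63871×10⁻⁵ m³/in³) = 2678.97 in³

2680 in³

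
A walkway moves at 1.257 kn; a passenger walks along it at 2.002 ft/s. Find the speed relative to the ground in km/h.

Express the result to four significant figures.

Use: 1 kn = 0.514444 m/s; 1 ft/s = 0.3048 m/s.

1.257 kn × 0.514444 = 0.646656 m/s
2.002 ft/s × 0.3048 = 0.61021 m/s
Total: 0.646656 + 0.61021 = 1.25687 m/s
In km/h: 1.25687 / (1/3.6) = 4.52473 km/h

4.525 km/h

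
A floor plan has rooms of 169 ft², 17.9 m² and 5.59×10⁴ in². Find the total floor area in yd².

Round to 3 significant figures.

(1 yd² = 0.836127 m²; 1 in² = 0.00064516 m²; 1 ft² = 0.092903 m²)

169 ft² × 0.092903 = 15.7006 m²
17.9 m² (already m²)
5.59×10⁴ in² × 0.00064516 = 36.0644 m²
Total: 15.7006 + 17.9 + 36.0644 = 69.665 m²
In yd²: 69.665 / 0.836127 = 83.3187 yd²

83.3 yd²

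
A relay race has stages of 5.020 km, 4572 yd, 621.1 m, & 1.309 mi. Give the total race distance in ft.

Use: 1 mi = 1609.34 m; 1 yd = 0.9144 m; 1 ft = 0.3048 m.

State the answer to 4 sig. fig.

3.914×10⁴ ft

5.020 km × 1000 = 5020 m
4572 yd × 0.9144 = 4180.64 m
621.1 m (already m)
1.309 mi × 1609.34 = 2106.63 m
Combined: 5020 + 4180.64 + 621.1 + 2106.63 = 11928.4 m
In ft: 11928.4 / 0.3048 = 39135.2 ft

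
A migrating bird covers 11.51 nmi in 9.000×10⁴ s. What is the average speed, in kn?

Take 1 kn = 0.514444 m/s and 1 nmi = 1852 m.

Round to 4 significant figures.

0.4604 kn

11.51 nmi × 1852 → 21316.5 m
v = d / t = 21316.5 m / 90000 s = 0.23685 m/s
0.23685 m/s ÷ (0.514444 m/s/kn) = 0.4604 kn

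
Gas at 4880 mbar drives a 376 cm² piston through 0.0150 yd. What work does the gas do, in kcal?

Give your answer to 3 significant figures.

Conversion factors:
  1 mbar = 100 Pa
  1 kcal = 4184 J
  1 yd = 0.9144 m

4880 mbar → 488000 Pa
376 cm² → 0.0376 m²
F = P × A = 488000 × 0.0376 = 18348.8 N
0.0150 yd → 0.013716 m
W = F × d = 18348.8 × 0.013716 = 251.672 J
In kcal: 251.672 / 4184 = 0.0601511 kcal

0.0602 kcal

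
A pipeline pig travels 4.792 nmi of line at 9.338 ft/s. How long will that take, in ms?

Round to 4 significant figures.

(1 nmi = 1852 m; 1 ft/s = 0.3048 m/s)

3.118×10⁶ ms

4.792 nmi × 1852 = 8874.78 m
9.338 ft/s × 0.3048 = 2.84622 m/s
t = d / v = 8874.78 m / 2.84622 m/s = 3118.09 s
3118.09 s ÷ (0.001 s/ms) = 3.11809×10⁶ ms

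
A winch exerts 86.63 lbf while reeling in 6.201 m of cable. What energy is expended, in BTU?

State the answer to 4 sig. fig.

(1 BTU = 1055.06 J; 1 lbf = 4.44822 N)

2.265 BTU

86.63 lbf × 4.44822 → 385.349 N
W = F × d = 385.349 N × 6.201 m = 2389.55 J
2389.55 J ÷ (1055.06 J/BTU) = 2.26485 BTU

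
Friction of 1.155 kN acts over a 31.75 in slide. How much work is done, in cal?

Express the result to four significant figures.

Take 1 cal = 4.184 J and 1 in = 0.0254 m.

222.6 cal

1.155 kN × 1000 → 1155 N
31.75 in × 0.0254 → 0.80645 m
W = F × d = 1155 N × 0.80645 m = 931.45 J
931.45 J ÷ (4.184 J/cal) = 222.622 cal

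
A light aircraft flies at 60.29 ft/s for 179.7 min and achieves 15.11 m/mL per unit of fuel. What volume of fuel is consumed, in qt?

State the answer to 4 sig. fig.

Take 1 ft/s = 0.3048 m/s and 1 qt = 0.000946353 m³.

13.86 qt

60.29 ft/s → 18.3764 m/s
179.7 min → 10782 s
d = v × t = 18.3764 × 10782 = 198134 m
15.11 m/mL → 1.511×10⁷ m/m³
V = d / (distance per unit fuel) = 198134 / 1.511×10⁷ = 0.0131128 m³
In qt: 0.0131128 / 0.000946353 = 13.8561 qt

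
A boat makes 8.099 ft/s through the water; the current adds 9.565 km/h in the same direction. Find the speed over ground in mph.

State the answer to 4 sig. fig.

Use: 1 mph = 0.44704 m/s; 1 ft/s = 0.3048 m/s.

8.099 ft/s × 0.3048 = 2.46858 m/s
9.565 km/h × (1/3.6) = 2.65694 m/s
Sum: 2.46858 + 2.65694 = 5.12552 m/s
In mph: 5.12552 / 0.44704 = 11.4655 mph

11.47 mph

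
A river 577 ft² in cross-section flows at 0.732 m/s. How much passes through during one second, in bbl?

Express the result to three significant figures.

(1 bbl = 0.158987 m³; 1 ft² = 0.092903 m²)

577 ft² × 0.092903 = 53.605 m²
V = v × A × t = 0.732 m/s × 53.605 m² × 1 s = 39.2389 m³
39.2389 m³ ÷ (0.158987 m³/bbl) = 246.806 bbl

247 bbl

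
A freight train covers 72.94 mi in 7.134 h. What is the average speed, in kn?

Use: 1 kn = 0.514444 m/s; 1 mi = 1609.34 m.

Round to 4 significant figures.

72.94 mi × 1609.34 → 117385 m
7.134 h × 3600 → 25682.4 s
v = d / t = 117385 m / 25682.4 s = 4.57064 m/s
4.57064 m/s ÷ (0.514444 m/s/kn) = 8.88462 kn

8.885 kn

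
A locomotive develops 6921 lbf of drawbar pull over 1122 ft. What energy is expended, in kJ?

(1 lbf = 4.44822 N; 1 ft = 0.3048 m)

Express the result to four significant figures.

1.053×10⁴ kJ

6921 lbf × 4.44822 → 30786.1 N
1122 ft × 0.3048 → 341.986 m
W = F × d = 30786.1 N × 341.986 m = 1.05284×10⁷ J
1.05284×10⁷ J ÷ (1000 J/kJ) = 10528.4 kJ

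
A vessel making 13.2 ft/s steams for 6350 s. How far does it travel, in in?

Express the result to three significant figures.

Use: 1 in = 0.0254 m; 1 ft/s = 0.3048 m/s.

13.2 ft/s × 0.3048 = 4.02336 m/s
d = v × t = 4.02336 m/s × 6350 s = 25548.3 m
25548.3 m ÷ (0.0254 m/in) = 1.00584×10⁶ in

1.01×10⁶ in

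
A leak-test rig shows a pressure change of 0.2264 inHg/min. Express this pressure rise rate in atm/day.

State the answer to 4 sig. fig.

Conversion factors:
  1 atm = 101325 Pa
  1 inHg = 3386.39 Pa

0.2264 inHg/min × 3386.39 Pa/inHg ÷ 60 s/min = 12.778 Pa/s
12.778 Pa/s ÷ 101325 Pa/atm × 86400 s/day = 10.8958 atm/day

10.90 atm/day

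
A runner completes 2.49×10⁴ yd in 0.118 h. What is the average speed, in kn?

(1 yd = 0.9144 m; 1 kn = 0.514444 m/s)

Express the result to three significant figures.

104 kn

2.49×10⁴ yd × 0.9144 → 22768.6 m
0.118 h × 3600 → 424.8 s
v = d / t = 22768.6 m / 424.8 s = 53.5984 m/s
53.5984 m/s ÷ (0.514444 m/s/kn) = 104.187 kn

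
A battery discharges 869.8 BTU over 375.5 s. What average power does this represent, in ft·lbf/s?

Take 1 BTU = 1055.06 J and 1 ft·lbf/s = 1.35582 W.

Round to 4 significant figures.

869.8 BTU × 1055.06 → 917691 J
P = E / t = 917691 J / 375.5 s = 2443.92 W
2443.92 W ÷ (1.35582 W/ft·lbf/s) = 1802.54 ft·lbf/s

1803 ft·lbf/s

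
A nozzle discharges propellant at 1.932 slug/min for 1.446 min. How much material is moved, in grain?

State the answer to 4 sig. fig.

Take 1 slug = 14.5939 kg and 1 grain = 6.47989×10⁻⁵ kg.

6.292×10⁵ grain

1.932 slug/min → 0.469924 kg/s
1.446 min → 86.76 s
m = ṁ × t = 0.469924 × 86.76 = 40.7706 kg
In grain: 40.7706 / 6.47989×10⁻⁵ = 629187 grain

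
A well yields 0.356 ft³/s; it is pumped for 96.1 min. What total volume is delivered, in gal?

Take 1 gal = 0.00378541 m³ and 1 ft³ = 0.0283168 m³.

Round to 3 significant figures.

0.356 ft³/s → 0.0100808 m³/s
96.1 min → 5766 s
V = Q × t = 0.0100808 × 5766 = 58.1259 m³
In gal: 58.1259 / 0.00378541 = 15355.2 gal

1.54×10⁴ gal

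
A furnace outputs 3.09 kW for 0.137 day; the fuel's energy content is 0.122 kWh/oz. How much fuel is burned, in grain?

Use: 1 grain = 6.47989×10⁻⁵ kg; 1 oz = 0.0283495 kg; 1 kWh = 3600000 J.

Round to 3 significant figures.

3.09 kW → 3090 W
0.137 day → 11836.8 s
E = P × t = 3090 × 11836.8 = 3.65757×10⁷ J
0.122 kWh/oz → 1.54923×10⁷ J/kg
m = E / e_s = 3.65757×10⁷ / 1.54923×10⁷ = 2.3609 kg
In grain: 2.3609 / 6.47989×10⁻⁵ = 36434.3 grain

3.64×10⁴ grain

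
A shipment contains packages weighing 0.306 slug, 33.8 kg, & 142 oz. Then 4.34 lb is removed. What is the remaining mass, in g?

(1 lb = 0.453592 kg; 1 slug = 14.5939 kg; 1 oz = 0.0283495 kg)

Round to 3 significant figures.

0.306 slug × 14.5939 = 4.46573 kg
33.8 kg (already kg)
142 oz × 0.0283495 = 4.02563 kg
4.34 lb × 0.453592 = 1.96859 kg
Sum: 4.46573 + 33.8 + 4.02563 − 1.96859 = 40.3228 kg
In g: 40.3228 / 0.001 = 40322.8 g

4.03×10⁴ g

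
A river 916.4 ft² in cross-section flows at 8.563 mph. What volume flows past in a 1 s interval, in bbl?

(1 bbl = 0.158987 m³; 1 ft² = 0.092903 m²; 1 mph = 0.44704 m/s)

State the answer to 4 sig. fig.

2050 bbl

8.563 mph × 0.44704 → 3.828 m/s
916.4 ft² × 0.092903 → 85.1363 m²
V = v × A × t = 3.828 m/s × 85.1363 m² × 1 s = 325.902 m³
325.902 m³ ÷ (0.158987 m³/bbl) = 2049.87 bbl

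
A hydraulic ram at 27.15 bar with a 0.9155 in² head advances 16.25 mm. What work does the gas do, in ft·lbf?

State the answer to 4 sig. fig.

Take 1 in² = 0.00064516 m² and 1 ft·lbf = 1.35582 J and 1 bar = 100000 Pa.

27.15 bar → 2.715×10⁶ Pa
0.9155 in² → 5.90644×10⁻⁴ m²
F = P × A = 2.715×10⁶ × 5.90644×10⁻⁴ = 1603.6 N
16.25 mm → 0.01625 m
W = F × d = 1603.6 × 0.01625 = 26.0585 J
In ft·lbf: 26.0585 / 1.35582 = 19.2197 ft·lbf

19.22 ft·lbf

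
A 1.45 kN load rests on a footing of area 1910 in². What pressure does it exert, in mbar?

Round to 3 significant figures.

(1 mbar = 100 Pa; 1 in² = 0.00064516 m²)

11.8 mbar

1.45 kN × 1000 = 1450 N
1910 in² × 0.00064516 = 1.23226 m²
P = F / A = 1450 N / 1.23226 m² = 1176.7 Pa
1176.7 Pa ÷ (100 Pa/mbar) = 11.767 mbar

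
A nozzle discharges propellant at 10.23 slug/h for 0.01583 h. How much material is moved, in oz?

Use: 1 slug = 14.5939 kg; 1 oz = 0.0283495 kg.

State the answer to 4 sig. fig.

10.23 slug/h → 0.041471 kg/s
0.01583 h → 56.988 s
m = ṁ × t = 0.041471 × 56.988 = 2.36335 kg
In oz: 2.36335 / 0.0283495 = 83.3648 oz

83.36 oz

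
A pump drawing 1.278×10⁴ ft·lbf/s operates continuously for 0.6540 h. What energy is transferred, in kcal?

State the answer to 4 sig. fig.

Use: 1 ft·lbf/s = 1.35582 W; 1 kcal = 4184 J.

9750 kcal

1.278×10⁴ ft·lbf/s × 1.35582 = 17327.4 W
0.6540 h × 3600 = 2354.4 s
E = P × t = 17327.4 W × 2354.4 s = 4.07956×10⁷ J
4.07956×10⁷ J ÷ (4184 J/kcal) = 9750.38 kcal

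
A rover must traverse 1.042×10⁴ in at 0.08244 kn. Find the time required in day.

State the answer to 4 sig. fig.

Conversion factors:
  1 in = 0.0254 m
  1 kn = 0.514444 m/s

0.07223 day

1.042×10⁴ in × 0.0254 = 264.668 m
0.08244 kn × 0.514444 = 0.0424108 m/s
t = d / v = 264.668 m / 0.0424108 m/s = 6240.58 s
6240.58 s ÷ (86400 s/day) = 0.0722289 day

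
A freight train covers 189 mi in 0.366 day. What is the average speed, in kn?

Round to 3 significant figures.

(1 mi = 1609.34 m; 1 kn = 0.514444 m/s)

189 mi × 1609.34 → 304165 m
0.366 day × 86400 → 31622.4 s
v = d / t = 304165 m / 31622.4 s = 9.61866 m/s
9.61866 m/s ÷ (0.514444 m/s/kn) = 18.6972 kn

18.7 kn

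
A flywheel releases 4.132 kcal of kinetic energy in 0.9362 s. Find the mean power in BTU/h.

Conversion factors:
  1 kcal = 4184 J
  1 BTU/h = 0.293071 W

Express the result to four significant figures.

4.132 kcal × 4184 = 17288.3 J
P = E / t = 17288.3 J / 0.9362 s = 18466.5 W
18466.5 W ÷ (0.293071 W/BTU/h) = 63010.3 BTU/h

6.301×10⁴ BTU/h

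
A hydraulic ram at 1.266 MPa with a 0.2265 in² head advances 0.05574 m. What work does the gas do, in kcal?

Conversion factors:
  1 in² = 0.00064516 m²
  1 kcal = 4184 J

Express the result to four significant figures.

1.266 MPa → 1.266×10⁶ Pa
0.2265 in² → 1.46129×10⁻⁴ m²
F = P × A = 1.266×10⁶ × 1.46129×10⁻⁴ = 184.999 N
W = F × d = 184.999 × 0.05574 = 10.3118 J
In kcal: 10.3118 / 4184 = 0.00246458 kcal

0.002465 kcal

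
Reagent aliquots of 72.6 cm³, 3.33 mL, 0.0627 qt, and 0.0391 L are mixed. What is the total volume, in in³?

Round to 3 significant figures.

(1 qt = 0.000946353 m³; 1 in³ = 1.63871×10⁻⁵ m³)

10.6 in³

72.6 cm³ × 10⁻⁶ → 7.26×10⁻⁵ m³
3.33 mL × 10⁻⁶ → 3.33×10⁻⁶ m³
0.0627 qt × 0.000946353 → 5.93363×10⁻⁵ m³
0.0391 L × 0.001 → 3.91×10⁻⁵ m³
Combined: 7.26×10⁻⁵ + 3.33×10⁻⁶ + 5.93363×10⁻⁵ + 3.91×10⁻⁵ = 1.74366×10⁻⁴ m³
In in³: 1.74366×10⁻⁴ / 1.63871×10⁻⁵ = 10.6404 in³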